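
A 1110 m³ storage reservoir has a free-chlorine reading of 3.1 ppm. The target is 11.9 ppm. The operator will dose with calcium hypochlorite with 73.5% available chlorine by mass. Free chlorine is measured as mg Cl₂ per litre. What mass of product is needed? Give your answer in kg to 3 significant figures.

Volume: 1110 m³ = 1,110,000 L.
Chlorine deficit: 11.9 − 3.1 = 8.8 ppm = 8.8 mg/L as Cl₂.
Cl₂ equivalent needed: 8.8 mg/L × 1,110,000 L = 9,768,000 mg = 9768 g.
Product at 73.5% available chlorine: 9768 / 0.735 = 13,290 g.

13.3 kg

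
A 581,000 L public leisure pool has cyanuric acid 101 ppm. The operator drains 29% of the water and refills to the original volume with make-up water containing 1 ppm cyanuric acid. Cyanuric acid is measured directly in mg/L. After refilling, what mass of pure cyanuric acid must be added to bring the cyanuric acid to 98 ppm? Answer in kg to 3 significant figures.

15.1 kg

After draining 29% and refilling: 101 × 0.71 + 1 × 0.29 = 72 ppm.
Deficit to target: 98 − 72 = 26 mg/L.
Mass: 26 mg/L × 581,000 L = 15,110 g cyanuric acid.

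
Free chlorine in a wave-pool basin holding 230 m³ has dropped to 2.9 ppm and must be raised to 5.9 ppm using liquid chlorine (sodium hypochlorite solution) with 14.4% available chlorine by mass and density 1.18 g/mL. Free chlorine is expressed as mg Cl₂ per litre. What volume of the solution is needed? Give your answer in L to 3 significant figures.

Volume: 230 m³ = 230,000 L.
Chlorine deficit: 5.9 − 2.9 = 3 ppm = 3 mg/L as Cl₂.
Cl₂ equivalent needed: 3 mg/L × 230,000 L = 690,000 mg = 690 g.
Product at 14.4% available chlorine: 690 / 0.144 = 4792 g.
Volume at density 1.18 g/mL: 4792 g ÷ 1.18 g/mL = 4061 mL.

4.06 L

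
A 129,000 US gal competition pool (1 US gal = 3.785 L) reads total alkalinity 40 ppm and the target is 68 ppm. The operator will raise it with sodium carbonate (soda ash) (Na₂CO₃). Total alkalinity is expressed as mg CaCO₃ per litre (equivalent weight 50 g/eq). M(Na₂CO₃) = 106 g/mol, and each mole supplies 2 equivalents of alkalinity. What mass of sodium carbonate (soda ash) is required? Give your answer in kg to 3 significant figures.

Volume: 129,000 US gal × 3.785 L/gal = 488,265 L.
Alkalinity to add: (68 − 40) = 28 mg/L as CaCO₃ × 488,265 L = 13,670 g as CaCO₃.
Equivalents: 13,670 g ÷ 50 g/eq = 273.4 eq.
Each mole of Na₂CO₃ supplies 2 eq, so 273.4 / 2 = 136.7 mol.
Mass: 136.7 mol × 106 g/mol = 14,490 g.

14.5 kg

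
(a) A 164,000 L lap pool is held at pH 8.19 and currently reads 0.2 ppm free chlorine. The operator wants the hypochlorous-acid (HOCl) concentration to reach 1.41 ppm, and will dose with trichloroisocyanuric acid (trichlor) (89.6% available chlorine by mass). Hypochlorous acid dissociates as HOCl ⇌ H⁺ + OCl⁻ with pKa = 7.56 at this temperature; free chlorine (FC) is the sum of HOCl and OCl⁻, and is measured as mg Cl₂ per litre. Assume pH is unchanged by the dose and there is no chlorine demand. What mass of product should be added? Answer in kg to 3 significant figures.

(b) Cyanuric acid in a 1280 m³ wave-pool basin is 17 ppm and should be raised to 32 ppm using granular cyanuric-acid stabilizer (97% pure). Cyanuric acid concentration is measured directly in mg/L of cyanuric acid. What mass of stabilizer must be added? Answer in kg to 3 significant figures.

(a) [OCl⁻]/[HOCl] = 10^(pH − pKa) = 10^(8.19 − 7.56) = 4.266; fraction as HOCl = 1/(1 + 4.266) = 0.1899.
(a) Free chlorine required for 1.41 ppm HOCl: 1.41 / 0.1899 = 7.425 ppm.
(a) FC to add: 7.425 − 0.2 = 7.225 mg/L as Cl₂.
(a) Cl₂ equivalent: 7.225 mg/L × 164,000 L = 1185 g.
(a) Product at 89.6% available Cl: 1185 / 0.896 = 1322 g.

(b) Volume: 1280 m³ = 1,280,000 L.
(b) CYA to add: (32 − 17) = 15 mg/L × 1,280,000 L = 19,200 g cyanuric acid.
(b) At 97% purity: 19,200 / 0.97 = 19,790 g product.

(a) 1.32 kg; (b) 19.8 kg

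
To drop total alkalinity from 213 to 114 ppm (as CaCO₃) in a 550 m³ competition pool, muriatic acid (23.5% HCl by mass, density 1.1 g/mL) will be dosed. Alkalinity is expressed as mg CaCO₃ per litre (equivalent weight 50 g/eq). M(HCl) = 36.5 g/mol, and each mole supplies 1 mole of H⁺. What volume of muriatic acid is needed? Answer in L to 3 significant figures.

154 L

Volume: 550 m³ = 550,000 L.
Alkalinity to neutralize: (213 − 114) = 99 mg/L as CaCO₃ × 550,000 L = 54,450 g as CaCO₃.
Equivalents of H⁺ required: 54,450 ÷ 50 g/eq = 1089 eq = 1089 mol HCl.
Mass of HCl: 1089 × 36.5 = 39,750 g.
Mass of 23.5% solution: 39,750 / 0.235 = 169,100 g.
Volume: 169,100 g ÷ 1.1 g/mL = 153,800 mL.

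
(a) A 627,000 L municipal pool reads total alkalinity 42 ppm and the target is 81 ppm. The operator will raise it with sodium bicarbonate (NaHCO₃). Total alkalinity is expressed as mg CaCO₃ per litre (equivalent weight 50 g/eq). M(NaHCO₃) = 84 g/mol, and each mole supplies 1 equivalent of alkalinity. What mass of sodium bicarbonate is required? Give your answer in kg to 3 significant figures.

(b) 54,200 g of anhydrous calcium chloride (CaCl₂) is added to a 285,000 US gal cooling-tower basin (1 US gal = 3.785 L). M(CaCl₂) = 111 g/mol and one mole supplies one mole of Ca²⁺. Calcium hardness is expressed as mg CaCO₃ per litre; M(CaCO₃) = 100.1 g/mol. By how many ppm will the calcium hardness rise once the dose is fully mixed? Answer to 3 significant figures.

(a) 41.1 kg; (b) 45.3 ppm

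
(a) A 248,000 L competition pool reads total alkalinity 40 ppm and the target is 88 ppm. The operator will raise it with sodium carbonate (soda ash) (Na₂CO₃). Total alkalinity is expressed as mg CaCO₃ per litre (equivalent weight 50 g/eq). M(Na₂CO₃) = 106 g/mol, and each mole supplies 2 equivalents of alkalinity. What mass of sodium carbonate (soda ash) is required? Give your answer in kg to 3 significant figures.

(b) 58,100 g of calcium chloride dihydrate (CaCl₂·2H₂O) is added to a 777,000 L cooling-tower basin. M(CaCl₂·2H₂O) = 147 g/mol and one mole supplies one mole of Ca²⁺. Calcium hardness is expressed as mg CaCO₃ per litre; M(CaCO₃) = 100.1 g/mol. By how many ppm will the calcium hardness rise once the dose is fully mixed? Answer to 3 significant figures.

(a) 12.6 kg; (b) 50.9 ppm

(a) Alkalinity to add: (88 − 40) = 48 mg/L as CaCO₃ × 248,000 L = 11,900 g as CaCO₃.
(a) Equivalents: 11,900 g ÷ 50 g/eq = 238.1 eq.
(a) Each mole of Na₂CO₃ supplies 2 eq, so 238.1 / 2 = 119 mol.
(a) Mass: 119 mol × 106 g/mol = 12,620 g.

(b) Moles of Ca²⁺: 58,100 g ÷ 147 g/mol = 395.2 mol.
(b) As CaCO₃: 395.2 mol × 100.1 g/mol = 39,560 g.
(b) Rise: 39,560 g / 777,000 L × 1000 = 50.92 mg/L.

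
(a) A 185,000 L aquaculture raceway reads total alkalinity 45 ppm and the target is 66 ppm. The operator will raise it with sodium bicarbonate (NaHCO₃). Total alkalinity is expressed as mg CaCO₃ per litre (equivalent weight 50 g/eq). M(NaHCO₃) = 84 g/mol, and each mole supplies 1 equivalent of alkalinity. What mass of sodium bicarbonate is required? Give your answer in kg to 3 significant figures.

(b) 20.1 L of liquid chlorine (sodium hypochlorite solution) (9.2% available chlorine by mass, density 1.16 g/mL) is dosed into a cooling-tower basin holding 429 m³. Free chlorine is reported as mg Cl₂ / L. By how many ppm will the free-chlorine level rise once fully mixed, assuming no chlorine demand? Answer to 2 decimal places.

(a) Alkalinity to add: (66 − 45) = 21 mg/L as CaCO₃ × 185,000 L = 3885 g as CaCO₃.
(a) Equivalents: 3885 g ÷ 50 g/eq = 77.7 eq.
(a) NaHCO₃ supplies 1 eq per mole → 77.7 mol.
(a) Mass: 77.7 mol × 84 g/mol = 6527 g.

(b) Volume: 429 m³ = 429,000 L.
(b) Mass of solution: 20.1 L × 1000 mL/L × 1.16 g/mL = 23,320 g.
(b) Available chlorine delivered: 23,320 g × 0.092 = 2145 g as Cl₂.
(b) Concentration rise: 2145 g / 429,000 L = 5 mg/L = 5.00 ppm.

(a) 6.53 kg; (b) 5.00 ppm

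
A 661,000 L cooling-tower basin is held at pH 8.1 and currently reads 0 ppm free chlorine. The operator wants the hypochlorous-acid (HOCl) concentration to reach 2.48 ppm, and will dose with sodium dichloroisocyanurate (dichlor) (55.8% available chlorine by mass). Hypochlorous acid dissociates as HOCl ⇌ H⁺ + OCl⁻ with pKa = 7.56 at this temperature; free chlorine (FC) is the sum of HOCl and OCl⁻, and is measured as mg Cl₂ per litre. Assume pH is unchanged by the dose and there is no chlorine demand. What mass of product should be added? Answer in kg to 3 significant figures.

[OCl⁻]/[HOCl] = 10^(pH − pKa) = 10^(8.1 − 7.56) = 3.467; fraction as HOCl = 1/(1 + 3.467) = 0.2238.
Free chlorine required for 2.48 ppm HOCl: 2.48 / 0.2238 = 11.08 ppm.
FC to add: 11.08 − 0 = 11.08 mg/L as Cl₂.
Cl₂ equivalent: 11.08 mg/L × 661,000 L = 7323 g.
Product at 55.8% available Cl: 7323 / 0.558 = 13,120 g.

13.1 kg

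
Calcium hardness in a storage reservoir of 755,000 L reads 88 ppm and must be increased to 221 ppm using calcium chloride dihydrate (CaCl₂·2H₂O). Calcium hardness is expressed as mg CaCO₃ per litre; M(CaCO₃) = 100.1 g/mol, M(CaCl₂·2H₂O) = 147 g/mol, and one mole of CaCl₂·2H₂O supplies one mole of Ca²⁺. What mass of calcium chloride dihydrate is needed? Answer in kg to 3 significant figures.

147 kg

Hardness to add: (221 − 88) = 133 mg/L as CaCO₃ × 755,000 L = 100,400 g as CaCO₃.
Moles of Ca²⁺ (1 mol Ca²⁺ ≡ 1 mol CaCO₃): 100,400 / 100.1 g/mol = 1003 mol.
Mass of CaCl₂·2H₂O: 1003 × 147 = 147,500 g.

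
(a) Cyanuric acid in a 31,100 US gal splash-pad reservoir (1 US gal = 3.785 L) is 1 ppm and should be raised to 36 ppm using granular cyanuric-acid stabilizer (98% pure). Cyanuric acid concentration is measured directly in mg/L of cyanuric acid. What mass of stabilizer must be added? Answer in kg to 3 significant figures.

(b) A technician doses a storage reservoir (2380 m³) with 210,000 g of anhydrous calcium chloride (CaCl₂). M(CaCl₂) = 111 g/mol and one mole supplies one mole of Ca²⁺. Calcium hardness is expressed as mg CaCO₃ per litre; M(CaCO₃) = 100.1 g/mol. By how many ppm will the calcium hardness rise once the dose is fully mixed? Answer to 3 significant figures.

(a) 4.20 kg; (b) 79.6 ppm

(a) Volume: 31,100 US gal × 3.785 L/gal = 117,714 L.
(a) CYA to add: (36 − 1) = 35 mg/L × 117,714 L = 4120 g cyanuric acid.
(a) At 98% purity: 4120 / 0.98 = 4204 g product.

(b) Volume: 2380 m³ = 2,380,000 L.
(b) Moles of Ca²⁺: 210,000 g ÷ 111 g/mol = 1892 mol.
(b) As CaCO₃: 1892 mol × 100.1 g/mol = 189,400 g.
(b) Rise: 189,400 g / 2,380,000 L × 1000 = 79.57 mg/L.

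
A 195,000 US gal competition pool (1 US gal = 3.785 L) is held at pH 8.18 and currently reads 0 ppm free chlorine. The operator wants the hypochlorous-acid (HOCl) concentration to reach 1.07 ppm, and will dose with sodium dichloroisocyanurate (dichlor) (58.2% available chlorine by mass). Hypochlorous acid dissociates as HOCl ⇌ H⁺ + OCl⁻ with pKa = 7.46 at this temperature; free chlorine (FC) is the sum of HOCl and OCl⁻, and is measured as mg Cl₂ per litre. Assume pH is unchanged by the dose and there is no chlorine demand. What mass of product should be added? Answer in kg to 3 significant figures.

Volume: 195,000 US gal × 3.785 L/gal = 738,075 L.
[OCl⁻]/[HOCl] = 10^(pH − pKa) = 10^(8.18 − 7.46) = 5.248; fraction as HOCl = 1/(1 + 5.248) = 0.16.
Free chlorine required for 1.07 ppm HOCl: 1.07 / 0.16 = 6.685 ppm.
FC to add: 6.685 − 0 = 6.685 mg/L as Cl₂.
Cl₂ equivalent: 6.685 mg/L × 738,075 L = 4934 g.
Product at 58.2% available Cl: 4934 / 0.582 = 8478 g.

8.48 kg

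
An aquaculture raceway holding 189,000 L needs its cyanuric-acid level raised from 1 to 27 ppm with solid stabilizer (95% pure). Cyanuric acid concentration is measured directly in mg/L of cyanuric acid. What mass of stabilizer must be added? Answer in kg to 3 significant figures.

CYA to add: (27 − 1) = 26 mg/L × 189,000 L = 4914 g cyanuric acid.
At 95% purity: 4914 / 0.95 = 5173 g product.

5.17 kg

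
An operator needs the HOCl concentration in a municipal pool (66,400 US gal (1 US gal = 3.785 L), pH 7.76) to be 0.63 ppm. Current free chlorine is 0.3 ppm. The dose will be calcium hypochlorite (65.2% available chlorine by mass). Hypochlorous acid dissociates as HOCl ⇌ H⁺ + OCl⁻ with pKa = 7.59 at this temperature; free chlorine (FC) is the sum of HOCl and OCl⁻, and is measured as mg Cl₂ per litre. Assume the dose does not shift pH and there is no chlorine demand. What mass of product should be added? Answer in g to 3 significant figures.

Volume: 66,400 US gal × 3.785 L/gal = 251,324 L.
[OCl⁻]/[HOCl] = 10^(pH − pKa) = 10^(7.76 − 7.59) = 1.479; fraction as HOCl = 1/(1 + 1.479) = 0.4034.
Free chlorine required for 0.63 ppm HOCl: 0.63 / 0.4034 = 1.562 ppm.
FC to add: 1.562 − 0.3 = 1.262 mg/L as Cl₂.
Cl₂ equivalent: 1.262 mg/L × 251,324 L = 317.1 g.
Product at 65.2% available Cl: 317.1 / 0.652 = 486.4 g.

486 g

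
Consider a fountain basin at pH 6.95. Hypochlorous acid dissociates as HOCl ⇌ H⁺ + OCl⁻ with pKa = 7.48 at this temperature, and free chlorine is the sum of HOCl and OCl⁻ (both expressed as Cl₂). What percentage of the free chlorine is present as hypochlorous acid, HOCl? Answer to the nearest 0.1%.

[OCl⁻]/[HOCl] = 10^(pH − pKa) = 10^(6.95 − 7.48) = 10^-0.53 = 0.2951.
Fraction as HOCl = 1 / (1 + 0.2951) = 0.7721.

77.2%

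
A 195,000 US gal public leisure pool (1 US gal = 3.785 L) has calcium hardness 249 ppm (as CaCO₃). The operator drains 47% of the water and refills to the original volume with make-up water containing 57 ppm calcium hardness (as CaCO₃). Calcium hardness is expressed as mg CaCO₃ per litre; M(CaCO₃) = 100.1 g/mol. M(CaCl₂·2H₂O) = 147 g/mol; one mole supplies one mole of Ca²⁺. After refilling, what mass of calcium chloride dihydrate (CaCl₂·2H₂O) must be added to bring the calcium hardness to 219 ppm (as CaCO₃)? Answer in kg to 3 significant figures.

65.3 kg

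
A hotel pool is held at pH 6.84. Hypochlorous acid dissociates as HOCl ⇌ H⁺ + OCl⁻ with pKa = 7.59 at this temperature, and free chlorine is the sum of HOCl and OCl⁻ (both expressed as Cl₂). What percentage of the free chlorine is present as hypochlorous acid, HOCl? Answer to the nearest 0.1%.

84.9%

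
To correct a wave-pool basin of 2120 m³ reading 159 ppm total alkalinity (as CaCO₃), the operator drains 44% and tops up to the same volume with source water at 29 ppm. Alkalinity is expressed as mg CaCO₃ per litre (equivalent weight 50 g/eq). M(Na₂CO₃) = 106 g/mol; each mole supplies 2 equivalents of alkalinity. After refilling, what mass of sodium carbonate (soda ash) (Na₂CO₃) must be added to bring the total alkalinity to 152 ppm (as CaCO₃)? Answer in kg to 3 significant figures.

Volume: 2120 m³ = 2,120,000 L.
After draining 44% and refilling: 159 × 0.56 + 29 × 0.44 = 101.8 ppm.
Deficit to target: 152 − 101.8 = 50.2 mg/L.
As CaCO₃: 50.2 mg/L × 2,120,000 L = 106,400 g; ÷ 50 g/eq ÷ 2 = 1064 mol Na₂CO₃.
Mass: 1064 × 106 = 112,800 g.

113 kg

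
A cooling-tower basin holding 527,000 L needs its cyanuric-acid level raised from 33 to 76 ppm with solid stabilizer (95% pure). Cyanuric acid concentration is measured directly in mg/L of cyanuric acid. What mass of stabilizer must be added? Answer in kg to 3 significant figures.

23.9 kg

CYA to add: (76 − 33) = 43 mg/L × 527,000 L = 22,660 g cyanuric acid.
At 95% purity: 22,660 / 0.95 = 23,850 g product.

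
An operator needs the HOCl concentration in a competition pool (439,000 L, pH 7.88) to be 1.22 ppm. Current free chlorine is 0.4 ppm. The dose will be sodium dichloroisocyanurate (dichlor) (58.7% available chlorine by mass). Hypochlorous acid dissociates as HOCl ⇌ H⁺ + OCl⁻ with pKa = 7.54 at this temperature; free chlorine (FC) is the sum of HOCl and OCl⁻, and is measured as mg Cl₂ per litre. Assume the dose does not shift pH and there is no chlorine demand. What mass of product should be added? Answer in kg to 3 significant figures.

2.61 kg

[OCl⁻]/[HOCl] = 10^(pH − pKa) = 10^(7.88 − 7.54) = 2.188; fraction as HOCl = 1/(1 + 2.188) = 0.3137.
Free chlorine required for 1.22 ppm HOCl: 1.22 / 0.3137 = 3.889 ppm.
FC to add: 3.889 − 0.4 = 3.489 mg/L as Cl₂.
Cl₂ equivalent: 3.489 mg/L × 439,000 L = 1532 g.
Product at 58.7% available Cl: 1532 / 0.587 = 2609 g.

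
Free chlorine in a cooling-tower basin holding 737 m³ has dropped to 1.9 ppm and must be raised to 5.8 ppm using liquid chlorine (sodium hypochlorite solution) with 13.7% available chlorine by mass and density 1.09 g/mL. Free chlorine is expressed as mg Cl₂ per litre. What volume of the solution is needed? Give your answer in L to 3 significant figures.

19.2 L

Volume: 737 m³ = 737,000 L.
Chlorine deficit: 5.8 − 1.9 = 3.9 ppm = 3.9 mg/L as Cl₂.
Cl₂ equivalent needed: 3.9 mg/L × 737,000 L = 2,874,000 mg = 2874 g.
Product at 13.7% available chlorine: 2874 / 0.137 = 20,980 g.
Volume at density 1.09 g/mL: 20,980 g ÷ 1.09 g/mL = 19,250 mL.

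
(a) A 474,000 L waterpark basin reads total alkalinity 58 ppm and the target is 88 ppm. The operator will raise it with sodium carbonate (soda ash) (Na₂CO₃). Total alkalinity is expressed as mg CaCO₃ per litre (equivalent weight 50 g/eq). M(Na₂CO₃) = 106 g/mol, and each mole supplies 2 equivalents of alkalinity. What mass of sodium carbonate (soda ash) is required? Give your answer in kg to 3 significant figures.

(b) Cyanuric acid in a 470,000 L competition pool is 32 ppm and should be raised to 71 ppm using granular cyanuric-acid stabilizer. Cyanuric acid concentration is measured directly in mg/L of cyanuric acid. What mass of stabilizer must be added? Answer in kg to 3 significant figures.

(a) Alkalinity to add: (88 − 58) = 30 mg/L as CaCO₃ × 474,000 L = 14,220 g as CaCO₃.
(a) Equivalents: 14,220 g ÷ 50 g/eq = 284.4 eq.
(a) Each mole of Na₂CO₃ supplies 2 eq, so 284.4 / 2 = 142.2 mol.
(a) Mass: 142.2 mol × 106 g/mol = 15,070 g.

(b) CYA to add: (71 − 32) = 39 mg/L × 470,000 L = 18,330 g cyanuric acid.

(a) 15.1 kg; (b) 18.3 kg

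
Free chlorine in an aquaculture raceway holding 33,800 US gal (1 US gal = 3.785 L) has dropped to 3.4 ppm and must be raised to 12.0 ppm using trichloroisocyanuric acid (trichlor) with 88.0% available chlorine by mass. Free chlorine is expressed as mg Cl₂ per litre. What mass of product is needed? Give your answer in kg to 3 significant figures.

1.25 kg

Volume: 33,800 US gal × 3.785 L/gal = 127,933 L.
Chlorine deficit: 12.0 − 3.4 = 8.6 ppm = 8.6 mg/L as Cl₂.
Cl₂ equivalent needed: 8.6 mg/L × 127,933 L = 1,100,000 mg = 1100 g.
Product at 88.0% available chlorine: 1100 / 0.88 = 1250 g.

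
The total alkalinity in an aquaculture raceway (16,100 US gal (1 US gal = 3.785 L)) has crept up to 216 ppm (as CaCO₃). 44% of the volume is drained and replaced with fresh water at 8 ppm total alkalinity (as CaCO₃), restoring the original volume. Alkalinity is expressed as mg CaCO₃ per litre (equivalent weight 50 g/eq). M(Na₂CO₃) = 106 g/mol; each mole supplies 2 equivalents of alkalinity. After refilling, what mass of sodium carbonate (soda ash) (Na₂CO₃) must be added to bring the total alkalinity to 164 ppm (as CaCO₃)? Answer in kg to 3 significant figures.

2.55 kg

Volume: 16,100 US gal × 3.785 L/gal = 60,938 L.
After draining 44% and refilling: 216 × 0.56 + 8 × 0.44 = 124.48 ppm.
Deficit to target: 164 − 124.48 = 39.52 mg/L.
As CaCO₃: 39.52 mg/L × 60,938 L = 2408 g; ÷ 50 g/eq ÷ 2 = 24.08 mol Na₂CO₃.
Mass: 24.08 × 106 = 2553 g.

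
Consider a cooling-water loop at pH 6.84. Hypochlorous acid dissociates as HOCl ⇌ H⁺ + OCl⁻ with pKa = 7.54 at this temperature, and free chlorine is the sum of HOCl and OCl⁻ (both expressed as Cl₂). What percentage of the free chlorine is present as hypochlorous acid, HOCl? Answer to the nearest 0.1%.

83.4%

[OCl⁻]/[HOCl] = 10^(pH − pKa) = 10^(6.84 − 7.54) = 10^-0.70 = 0.1995.
Fraction as HOCl = 1 / (1 + 0.1995) = 0.8337.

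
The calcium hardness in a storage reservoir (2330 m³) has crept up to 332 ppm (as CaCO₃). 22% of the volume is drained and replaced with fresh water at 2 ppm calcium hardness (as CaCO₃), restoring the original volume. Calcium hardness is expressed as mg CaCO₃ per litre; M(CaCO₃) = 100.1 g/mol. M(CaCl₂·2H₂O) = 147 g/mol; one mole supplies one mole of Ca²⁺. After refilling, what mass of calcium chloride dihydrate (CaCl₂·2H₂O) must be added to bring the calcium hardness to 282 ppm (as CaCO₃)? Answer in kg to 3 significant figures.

77.3 kg

Volume: 2330 m³ = 2,330,000 L.
After draining 22% and refilling: 332 × 0.78 + 2 × 0.22 = 259.4 ppm.
Deficit to target: 282 − 259.4 = 22.6 mg/L.
As CaCO₃: 22.6 mg/L × 2,330,000 L = 52,660 g; ÷ 100.1 = 526.1 mol Ca²⁺.
Mass: 526.1 × 147 = 77,330 g.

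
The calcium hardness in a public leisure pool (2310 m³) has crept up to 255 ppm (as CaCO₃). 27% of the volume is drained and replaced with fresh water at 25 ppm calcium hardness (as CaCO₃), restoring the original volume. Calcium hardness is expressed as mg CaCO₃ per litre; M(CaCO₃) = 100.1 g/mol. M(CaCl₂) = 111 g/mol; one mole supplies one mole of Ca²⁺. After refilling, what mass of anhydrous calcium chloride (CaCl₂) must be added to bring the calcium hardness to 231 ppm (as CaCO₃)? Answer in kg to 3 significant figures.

Volume: 2310 m³ = 2,310,000 L.
After draining 27% and refilling: 255 × 0.73 + 25 × 0.27 = 192.9 ppm.
Deficit to target: 231 − 192.9 = 38.1 mg/L.
As CaCO₃: 38.1 mg/L × 2,310,000 L = 88,010 g; ÷ 100.1 = 879.2 mol Ca²⁺.
Mass: 879.2 × 111 = 97,590 g.

97.6 kg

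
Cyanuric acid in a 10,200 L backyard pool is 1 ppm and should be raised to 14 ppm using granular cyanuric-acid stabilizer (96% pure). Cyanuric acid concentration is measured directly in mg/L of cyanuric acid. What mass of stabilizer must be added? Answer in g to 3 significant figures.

CYA to add: (14 − 1) = 13 mg/L × 10,200 L = 132.6 g cyanuric acid.
At 96% purity: 132.6 / 0.96 = 138.1 g product.

138 g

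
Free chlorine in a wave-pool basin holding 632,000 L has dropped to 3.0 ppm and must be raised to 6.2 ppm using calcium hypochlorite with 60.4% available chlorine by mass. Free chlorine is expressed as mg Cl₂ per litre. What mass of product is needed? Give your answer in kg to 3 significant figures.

Chlorine deficit: 6.2 − 3.0 = 3.2 ppm = 3.2 mg/L as Cl₂.
Cl₂ equivalent needed: 3.2 mg/L × 632,000 L = 2,022,000 mg = 2022 g.
Product at 60.4% available chlorine: 2022 / 0.604 = 3348 g.

3.35 kg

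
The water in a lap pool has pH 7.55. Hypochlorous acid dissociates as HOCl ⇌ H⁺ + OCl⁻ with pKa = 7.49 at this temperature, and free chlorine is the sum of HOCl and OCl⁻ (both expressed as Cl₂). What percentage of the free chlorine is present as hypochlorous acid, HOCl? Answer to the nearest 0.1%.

46.6%

[OCl⁻]/[HOCl] = 10^(pH − pKa) = 10^(7.55 − 7.49) = 10^0.06 = 1.148.
Fraction as HOCl = 1 / (1 + 1.148) = 0.4655.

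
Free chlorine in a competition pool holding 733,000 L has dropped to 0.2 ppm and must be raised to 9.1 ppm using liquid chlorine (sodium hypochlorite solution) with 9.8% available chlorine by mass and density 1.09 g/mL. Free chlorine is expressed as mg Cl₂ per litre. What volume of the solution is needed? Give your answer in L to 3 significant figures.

Chlorine deficit: 9.1 − 0.2 = 8.9 ppm = 8.9 mg/L as Cl₂.
Cl₂ equivalent needed: 8.9 mg/L × 733,000 L = 6,524,000 mg = 6524 g.
Product at 9.8% available chlorine: 6524 / 0.098 = 66,570 g.
Volume at density 1.09 g/mL: 66,570 g ÷ 1.09 g/mL = 61,070 mL.

61.1 L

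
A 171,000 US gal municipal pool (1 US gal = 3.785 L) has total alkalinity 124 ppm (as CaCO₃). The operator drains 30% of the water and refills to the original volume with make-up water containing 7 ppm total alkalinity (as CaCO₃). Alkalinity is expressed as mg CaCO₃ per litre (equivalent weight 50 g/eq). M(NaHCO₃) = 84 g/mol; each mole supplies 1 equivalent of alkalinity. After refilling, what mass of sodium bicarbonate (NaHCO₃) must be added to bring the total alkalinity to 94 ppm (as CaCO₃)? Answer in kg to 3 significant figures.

Volume: 171,000 US gal × 3.785 L/gal = 647,235 L.
After draining 30% and refilling: 124 × 0.70 + 7 × 0.30 = 88.9 ppm.
Deficit to target: 94 − 88.9 = 5.1 mg/L.
As CaCO₃: 5.1 mg/L × 647,235 L = 3301 g; ÷ 50 g/eq ÷ 1 = 66.02 mol NaHCO₃.
Mass: 66.02 × 84 = 5546 g.

5.55 kg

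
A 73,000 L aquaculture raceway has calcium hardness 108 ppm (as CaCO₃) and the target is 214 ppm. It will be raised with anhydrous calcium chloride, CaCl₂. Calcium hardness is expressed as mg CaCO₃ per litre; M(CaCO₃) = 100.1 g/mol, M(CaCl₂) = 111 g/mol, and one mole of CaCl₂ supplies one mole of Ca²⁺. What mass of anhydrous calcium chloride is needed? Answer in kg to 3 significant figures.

8.58 kg

Hardness to add: (214 − 108) = 106 mg/L as CaCO₃ × 73,000 L = 7738 g as CaCO₃.
Moles of Ca²⁺ (1 mol Ca²⁺ ≡ 1 mol CaCO₃): 7738 / 100.1 g/mol = 77.3 mol.
Mass of CaCl₂: 77.3 × 111 = 8581 g.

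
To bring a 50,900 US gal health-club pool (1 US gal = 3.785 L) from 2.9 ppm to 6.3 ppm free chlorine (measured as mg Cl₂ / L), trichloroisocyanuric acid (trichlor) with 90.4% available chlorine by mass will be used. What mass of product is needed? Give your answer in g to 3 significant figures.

725 g

Volume: 50,900 US gal × 3.785 L/gal = 192,656 L.
Chlorine deficit: 6.3 − 2.9 = 3.4 ppm = 3.4 mg/L as Cl₂.
Cl₂ equivalent needed: 3.4 mg/L × 192,656 L = 655,000 mg = 655 g.
Product at 90.4% available chlorine: 655 / 0.904 = 724.6 g.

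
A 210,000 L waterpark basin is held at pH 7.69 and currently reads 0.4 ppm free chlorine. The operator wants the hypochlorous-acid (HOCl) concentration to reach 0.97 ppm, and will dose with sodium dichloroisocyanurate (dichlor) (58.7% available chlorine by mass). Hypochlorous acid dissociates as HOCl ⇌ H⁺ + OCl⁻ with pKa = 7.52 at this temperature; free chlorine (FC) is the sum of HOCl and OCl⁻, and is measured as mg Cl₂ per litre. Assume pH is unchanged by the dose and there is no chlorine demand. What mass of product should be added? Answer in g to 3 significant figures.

717 g

[OCl⁻]/[HOCl] = 10^(pH − pKa) = 10^(7.69 − 7.52) = 1.479; fraction as HOCl = 1/(1 + 1.479) = 0.4034.
Free chlorine required for 0.97 ppm HOCl: 0.97 / 0.4034 = 2.405 ppm.
FC to add: 2.405 − 0.4 = 2.005 mg/L as Cl₂.
Cl₂ equivalent: 2.005 mg/L × 210,000 L = 421 g.
Product at 58.7% available Cl: 421 / 0.587 = 717.2 g.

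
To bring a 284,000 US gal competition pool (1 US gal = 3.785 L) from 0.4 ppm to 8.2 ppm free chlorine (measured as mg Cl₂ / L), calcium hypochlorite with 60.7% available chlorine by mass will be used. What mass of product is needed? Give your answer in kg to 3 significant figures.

13.8 kg

Volume: 284,000 US gal × 3.785 L/gal = 1,074,940 L.
Chlorine deficit: 8.2 − 0.4 = 7.8 ppm = 7.8 mg/L as Cl₂.
Cl₂ equivalent needed: 7.8 mg/L × 1,074,940 L = 8,385,000 mg = 8385 g.
Product at 60.7% available chlorine: 8385 / 0.607 = 13,810 g.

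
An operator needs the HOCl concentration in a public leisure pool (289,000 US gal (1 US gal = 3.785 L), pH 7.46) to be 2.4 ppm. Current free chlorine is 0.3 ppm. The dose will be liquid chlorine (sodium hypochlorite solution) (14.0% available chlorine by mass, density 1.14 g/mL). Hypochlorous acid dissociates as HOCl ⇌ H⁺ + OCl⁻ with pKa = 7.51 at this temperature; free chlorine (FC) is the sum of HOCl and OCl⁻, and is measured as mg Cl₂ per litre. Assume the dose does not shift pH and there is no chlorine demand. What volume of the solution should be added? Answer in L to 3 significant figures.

29.1 L

Volume: 289,000 US gal × 3.785 L/gal = 1,093,865 L.
[OCl⁻]/[HOCl] = 10^(pH − pKa) = 10^(7.46 − 7.51) = 0.8913; fraction as HOCl = 1/(1 + 0.8913) = 0.5288.
Free chlorine required for 2.4 ppm HOCl: 2.4 / 0.5288 = 4.539 ppm.
FC to add: 4.539 − 0.3 = 4.239 mg/L as Cl₂.
Cl₂ equivalent: 4.239 mg/L × 1,093,865 L = 4637 g.
Product at 14.0% available Cl: 4637 / 0.14 = 33,120 g.
Volume: 33,120 g ÷ 1.14 g/mL = 29,050 mL.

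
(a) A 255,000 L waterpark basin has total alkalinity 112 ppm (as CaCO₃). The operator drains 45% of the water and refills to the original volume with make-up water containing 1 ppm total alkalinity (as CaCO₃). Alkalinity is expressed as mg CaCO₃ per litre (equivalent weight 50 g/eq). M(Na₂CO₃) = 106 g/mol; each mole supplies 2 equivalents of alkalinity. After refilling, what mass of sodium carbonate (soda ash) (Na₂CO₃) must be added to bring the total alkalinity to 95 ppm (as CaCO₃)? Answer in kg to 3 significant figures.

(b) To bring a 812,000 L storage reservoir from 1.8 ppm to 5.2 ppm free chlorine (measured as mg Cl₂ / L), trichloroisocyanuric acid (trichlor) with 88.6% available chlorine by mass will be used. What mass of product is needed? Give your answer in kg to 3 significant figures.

(a) 8.91 kg; (b) 3.12 kg

(a) After draining 45% and refilling: 112 × 0.55 + 1 × 0.45 = 62.05 ppm.
(a) Deficit to target: 95 − 62.05 = 32.95 mg/L.
(a) As CaCO₃: 32.95 mg/L × 255,000 L = 8402 g; ÷ 50 g/eq ÷ 2 = 84.02 mol Na₂CO₃.
(a) Mass: 84.02 × 106 = 8906 g.

(b) Chlorine deficit: 5.2 − 1.8 = 3.4 ppm = 3.4 mg/L as Cl₂.
(b) Cl₂ equivalent needed: 3.4 mg/L × 812,000 L = 2,761,000 mg = 2761 g.
(b) Product at 88.6% available chlorine: 2761 / 0.886 = 3116 g.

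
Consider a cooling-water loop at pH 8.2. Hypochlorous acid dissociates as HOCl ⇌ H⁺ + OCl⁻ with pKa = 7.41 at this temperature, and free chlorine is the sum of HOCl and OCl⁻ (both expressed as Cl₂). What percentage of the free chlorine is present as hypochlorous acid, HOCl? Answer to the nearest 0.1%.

[OCl⁻]/[HOCl] = 10^(pH − pKa) = 10^(8.2 − 7.41) = 10^0.79 = 6.166.
Fraction as HOCl = 1 / (1 + 6.166) = 0.1395.

14.0%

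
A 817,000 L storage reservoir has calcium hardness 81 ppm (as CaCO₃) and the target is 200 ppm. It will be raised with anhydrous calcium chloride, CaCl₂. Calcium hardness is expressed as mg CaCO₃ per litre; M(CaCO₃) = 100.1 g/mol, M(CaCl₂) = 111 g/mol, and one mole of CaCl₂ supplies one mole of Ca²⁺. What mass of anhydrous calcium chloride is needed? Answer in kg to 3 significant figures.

108 kg

Hardness to add: (200 − 81) = 119 mg/L as CaCO₃ × 817,000 L = 97,220 g as CaCO₃.
Moles of Ca²⁺ (1 mol Ca²⁺ ≡ 1 mol CaCO₃): 97,220 / 100.1 g/mol = 971.3 mol.
Mass of CaCl₂: 971.3 × 111 = 107,800 g.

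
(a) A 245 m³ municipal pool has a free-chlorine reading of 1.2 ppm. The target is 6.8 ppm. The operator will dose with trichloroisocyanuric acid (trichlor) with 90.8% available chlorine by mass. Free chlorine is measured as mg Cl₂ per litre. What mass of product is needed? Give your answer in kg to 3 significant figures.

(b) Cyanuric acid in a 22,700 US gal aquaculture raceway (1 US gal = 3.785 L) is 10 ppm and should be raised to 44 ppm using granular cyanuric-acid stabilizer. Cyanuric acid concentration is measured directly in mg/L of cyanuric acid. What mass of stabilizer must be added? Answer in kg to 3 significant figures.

(a) 1.51 kg; (b) 2.92 kg

(a) Volume: 245 m³ = 245,000 L.
(a) Chlorine deficit: 6.8 − 1.2 = 5.6 ppm = 5.6 mg/L as Cl₂.
(a) Cl₂ equivalent needed: 5.6 mg/L × 245,000 L = 1,372,000 mg = 1372 g.
(a) Product at 90.8% available chlorine: 1372 / 0.908 = 1511 g.

(b) Volume: 22,700 US gal × 3.785 L/gal = 85,920 L.
(b) CYA to add: (44 − 10) = 34 mg/L × 85,920 L = 2921 g cyanuric acid.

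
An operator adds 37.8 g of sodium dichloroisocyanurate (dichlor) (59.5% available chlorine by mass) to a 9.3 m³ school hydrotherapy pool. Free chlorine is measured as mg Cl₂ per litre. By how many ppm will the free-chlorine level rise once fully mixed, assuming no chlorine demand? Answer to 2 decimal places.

Volume: 9.3 m³ = 9,300 L.
Available chlorine delivered: 37.8 g × 0.595 = 22.49 g as Cl₂.
Concentration rise: 22.49 g / 9,300 L = 2.418 mg/L = 2.42 ppm.

2.42 ppm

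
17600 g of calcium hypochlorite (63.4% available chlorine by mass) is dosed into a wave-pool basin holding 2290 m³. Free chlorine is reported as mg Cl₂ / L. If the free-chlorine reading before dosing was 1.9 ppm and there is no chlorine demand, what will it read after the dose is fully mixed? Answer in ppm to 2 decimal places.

Volume: 2290 m³ = 2,290,000 L.
Available chlorine delivered: 17,600 g × 0.634 = 11,160 g as Cl₂.
Concentration rise: 11,160 g / 2,290,000 L = 4.873 mg/L = 4.87 ppm.
Final FC: 1.9 + 4.87 = 6.77 ppm.

6.77 ppm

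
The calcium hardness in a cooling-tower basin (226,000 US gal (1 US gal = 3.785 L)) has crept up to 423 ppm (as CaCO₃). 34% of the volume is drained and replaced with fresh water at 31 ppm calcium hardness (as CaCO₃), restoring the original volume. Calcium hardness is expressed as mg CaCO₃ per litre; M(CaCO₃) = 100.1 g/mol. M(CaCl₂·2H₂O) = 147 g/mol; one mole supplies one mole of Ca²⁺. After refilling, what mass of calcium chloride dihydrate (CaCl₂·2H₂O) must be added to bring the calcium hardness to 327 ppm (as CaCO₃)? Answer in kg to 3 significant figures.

46.8 kg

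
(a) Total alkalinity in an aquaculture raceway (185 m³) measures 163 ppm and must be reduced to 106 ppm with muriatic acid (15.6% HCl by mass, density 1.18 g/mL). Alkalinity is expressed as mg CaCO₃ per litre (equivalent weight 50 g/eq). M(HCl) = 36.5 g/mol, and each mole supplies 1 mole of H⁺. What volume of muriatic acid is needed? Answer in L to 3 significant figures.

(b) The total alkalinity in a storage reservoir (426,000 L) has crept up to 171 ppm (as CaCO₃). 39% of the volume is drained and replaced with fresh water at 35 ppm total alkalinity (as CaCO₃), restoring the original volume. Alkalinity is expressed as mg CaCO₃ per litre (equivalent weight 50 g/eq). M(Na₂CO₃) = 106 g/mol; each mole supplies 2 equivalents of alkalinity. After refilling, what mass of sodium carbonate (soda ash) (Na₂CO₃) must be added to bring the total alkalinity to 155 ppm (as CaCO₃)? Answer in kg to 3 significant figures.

(a) 41.8 L; (b) 16.7 kg

(a) Volume: 185 m³ = 185,000 L.
(a) Alkalinity to neutralize: (163 − 106) = 57 mg/L as CaCO₃ × 185,000 L = 10,540 g as CaCO₃.
(a) Equivalents of H⁺ required: 10,540 ÷ 50 g/eq = 210.9 eq = 210.9 mol HCl.
(a) Mass of HCl: 210.9 × 36.5 = 7698 g.
(a) Mass of 15.6% solution: 7698 / 0.156 = 49,350 g.
(a) Volume: 49,350 g ÷ 1.18 g/mL = 41,820 mL.

(b) After draining 39% and refilling: 171 × 0.61 + 35 × 0.39 = 117.96 ppm.
(b) Deficit to target: 155 − 117.96 = 37.04 mg/L.
(b) As CaCO₃: 37.04 mg/L × 426,000 L = 15,780 g; ÷ 50 g/eq ÷ 2 = 157.8 mol Na₂CO₃.
(b) Mass: 157.8 × 106 = 16,730 g.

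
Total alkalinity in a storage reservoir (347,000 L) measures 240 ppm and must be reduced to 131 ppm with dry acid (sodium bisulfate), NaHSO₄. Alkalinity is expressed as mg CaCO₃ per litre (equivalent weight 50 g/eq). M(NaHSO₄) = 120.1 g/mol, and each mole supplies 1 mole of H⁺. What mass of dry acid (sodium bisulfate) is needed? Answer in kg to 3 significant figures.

90.9 kg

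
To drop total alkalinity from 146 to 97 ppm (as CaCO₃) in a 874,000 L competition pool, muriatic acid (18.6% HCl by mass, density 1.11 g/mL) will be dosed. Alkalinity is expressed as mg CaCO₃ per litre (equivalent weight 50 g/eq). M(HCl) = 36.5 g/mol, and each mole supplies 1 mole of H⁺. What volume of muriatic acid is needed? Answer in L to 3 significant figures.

151 L

Alkalinity to neutralize: (146 − 97) = 49 mg/L as CaCO₃ × 874,000 L = 42,830 g as CaCO₃.
Equivalents of H⁺ required: 42,830 ÷ 50 g/eq = 856.5 eq = 856.5 mol HCl.
Mass of HCl: 856.5 × 36.5 = 31,260 g.
Mass of 18.6% solution: 31,260 / 0.186 = 168,100 g.
Volume: 168,100 g ÷ 1.11 g/mL = 151,400 mL.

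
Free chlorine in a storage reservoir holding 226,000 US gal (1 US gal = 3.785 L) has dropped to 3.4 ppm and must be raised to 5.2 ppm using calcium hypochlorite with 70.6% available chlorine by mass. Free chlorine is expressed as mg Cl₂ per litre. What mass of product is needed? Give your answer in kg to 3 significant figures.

2.18 kg

Volume: 226,000 US gal × 3.785 L/gal = 855,410 L.
Chlorine deficit: 5.2 − 3.4 = 1.8 ppm = 1.8 mg/L as Cl₂.
Cl₂ equivalent needed: 1.8 mg/L × 855,410 L = 1,540,000 mg = 1540 g.
Product at 70.6% available chlorine: 1540 / 0.706 = 2181 g.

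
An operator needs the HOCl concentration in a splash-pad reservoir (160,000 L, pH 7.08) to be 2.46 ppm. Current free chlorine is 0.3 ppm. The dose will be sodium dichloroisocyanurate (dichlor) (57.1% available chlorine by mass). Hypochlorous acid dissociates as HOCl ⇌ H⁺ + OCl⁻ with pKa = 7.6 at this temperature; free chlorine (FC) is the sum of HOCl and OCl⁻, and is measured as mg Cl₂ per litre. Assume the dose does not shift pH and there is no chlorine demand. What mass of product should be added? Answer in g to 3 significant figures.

[OCl⁻]/[HOCl] = 10^(pH − pKa) = 10^(7.08 − 7.6) = 0.302; fraction as HOCl = 1/(1 + 0.302) = 0.7681.
Free chlorine required for 2.46 ppm HOCl: 2.46 / 0.7681 = 3.203 ppm.
FC to add: 3.203 − 0.3 = 2.903 mg/L as Cl₂.
Cl₂ equivalent: 2.903 mg/L × 160,000 L = 464.5 g.
Product at 57.1% available Cl: 464.5 / 0.571 = 813.4 g.

813 g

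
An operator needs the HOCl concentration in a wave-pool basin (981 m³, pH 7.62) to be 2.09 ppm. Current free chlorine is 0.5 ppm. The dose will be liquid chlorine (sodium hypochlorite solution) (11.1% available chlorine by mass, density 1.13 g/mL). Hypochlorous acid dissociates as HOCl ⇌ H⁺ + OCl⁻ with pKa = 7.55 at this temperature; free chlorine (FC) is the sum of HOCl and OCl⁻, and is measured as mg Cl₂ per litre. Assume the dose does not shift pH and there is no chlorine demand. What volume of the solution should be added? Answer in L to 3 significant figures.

Volume: 981 m³ = 981,000 L.
[OCl⁻]/[HOCl] = 10^(pH − pKa) = 10^(7.62 − 7.55) = 1.175; fraction as HOCl = 1/(1 + 1.175) = 0.4598.
Free chlorine required for 2.09 ppm HOCl: 2.09 / 0.4598 = 4.546 ppm.
FC to add: 4.546 − 0.5 = 4.046 mg/L as Cl₂.
Cl₂ equivalent: 4.046 mg/L × 981,000 L = 3969 g.
Product at 11.1% available Cl: 3969 / 0.111 = 35,750 g.
Volume: 35,750 g ÷ 1.13 g/mL = 31,640 mL.

31.6 L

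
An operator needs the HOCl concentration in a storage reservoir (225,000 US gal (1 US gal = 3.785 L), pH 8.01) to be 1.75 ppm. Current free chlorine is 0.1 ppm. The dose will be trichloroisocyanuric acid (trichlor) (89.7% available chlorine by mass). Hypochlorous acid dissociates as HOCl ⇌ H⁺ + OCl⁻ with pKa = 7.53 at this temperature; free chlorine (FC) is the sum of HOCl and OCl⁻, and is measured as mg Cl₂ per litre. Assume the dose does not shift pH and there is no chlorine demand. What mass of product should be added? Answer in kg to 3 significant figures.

6.58 kg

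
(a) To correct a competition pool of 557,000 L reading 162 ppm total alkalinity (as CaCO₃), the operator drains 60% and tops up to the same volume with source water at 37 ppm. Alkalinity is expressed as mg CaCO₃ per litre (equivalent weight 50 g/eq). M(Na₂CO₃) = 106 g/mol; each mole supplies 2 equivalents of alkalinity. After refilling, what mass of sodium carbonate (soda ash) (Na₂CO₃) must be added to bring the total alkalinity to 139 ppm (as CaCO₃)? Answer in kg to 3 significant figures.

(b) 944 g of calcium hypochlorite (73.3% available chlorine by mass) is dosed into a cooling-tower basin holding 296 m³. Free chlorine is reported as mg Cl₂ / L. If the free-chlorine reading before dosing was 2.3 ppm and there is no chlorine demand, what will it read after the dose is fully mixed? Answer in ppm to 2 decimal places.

(a) 30.7 kg; (b) 4.64 ppm

(a) After draining 60% and refilling: 162 × 0.40 + 37 × 0.60 = 87 ppm.
(a) Deficit to target: 139 − 87 = 52 mg/L.
(a) As CaCO₃: 52 mg/L × 557,000 L = 28,960 g; ÷ 50 g/eq ÷ 2 = 289.6 mol Na₂CO₃.
(a) Mass: 289.6 × 106 = 30,700 g.

(b) Volume: 296 m³ = 296,000 L.
(b) Available chlorine delivered: 944 g × 0.733 = 692 g as Cl₂.
(b) Concentration rise: 692 g / 296,000 L = 2.338 mg/L = 2.34 ppm.
(b) Final FC: 2.3 + 2.34 = 4.64 ppm.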